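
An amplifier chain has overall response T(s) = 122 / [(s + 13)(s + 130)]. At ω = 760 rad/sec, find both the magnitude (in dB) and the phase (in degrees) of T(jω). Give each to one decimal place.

|j760 + 13| = √(760² + 13²) = 760.1
|j760 + 130| = √(760² + 130²) = 771
|T(j760)| = 122 / (760.1 × 771) = 0.00020816
20 log₁₀(0.00020816) = -73.63 dB
∠(j760 + 13) = arctan(760/13) = 89.02°
∠(j760 + 130) = arctan(760/130) = 80.29°
∠T(j760) = − (89.02° + 80.29°) = -169.31°

|T| = -73.6 dB, ∠T = -169.3°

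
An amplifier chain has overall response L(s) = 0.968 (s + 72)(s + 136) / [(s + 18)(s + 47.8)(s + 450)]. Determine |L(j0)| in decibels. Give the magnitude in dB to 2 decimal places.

L(0) = 0.968 × 72 × 136 / (18 × 47.8 × 450) = 0.024481
20 log₁₀(0.024481) = -32.223 dB

-32.22 dB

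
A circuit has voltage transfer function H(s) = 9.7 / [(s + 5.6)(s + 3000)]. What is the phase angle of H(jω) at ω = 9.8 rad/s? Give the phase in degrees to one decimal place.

∠(j9.8 + 5.6) = arctan(9.8/5.6) = 60.26°
∠(j9.8 + 3000) = arctan(9.8/3000) = 0.19°
∠H(j9.8) = − (60.26° + 0.19°) = -60.44°

-60.4 deg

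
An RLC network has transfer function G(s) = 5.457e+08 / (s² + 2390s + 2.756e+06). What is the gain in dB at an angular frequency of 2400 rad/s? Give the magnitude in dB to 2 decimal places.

|(j2400)² + 2390(j2400) + 2.756e+06| = |-3.004e+06 + j5.736e+06| = 6.475e+06
|G(j2400)| = 5.457e+08 / 6.475e+06 = 84.278
20 log₁₀(84.278) = 38.514 dB

38.51 dB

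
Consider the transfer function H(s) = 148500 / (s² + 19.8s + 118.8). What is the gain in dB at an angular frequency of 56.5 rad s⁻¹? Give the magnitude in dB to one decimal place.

|(j56.5)² + 19.8(j56.5) + 118.8| = |-3073.4 + j1118.7| = 3271
|H(j56.5)| = 148500 / 3271 = 45.403
20 log₁₀(45.403) = 33.14 dB

33.1 dB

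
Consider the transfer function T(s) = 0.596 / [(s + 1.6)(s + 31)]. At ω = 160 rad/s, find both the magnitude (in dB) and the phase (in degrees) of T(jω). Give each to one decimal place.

|j160 + 1.6| = √(160² + 1.6²) = 160
|j160 + 31| = √(160² + 31²) = 163
|T(j160)| = 0.596 / (160 × 163) = 2.2855e-05
20 log₁₀(2.2855e-05) = -92.82 dB
∠(j160 + 1.6) = arctan(160/1.6) = 89.43°
∠(j160 + 31) = arctan(160/31) = 79.03°
∠T(j160) = − (89.43° + 79.03°) = -168.46°

|T| = -92.8 dB, ∠T = -168.5°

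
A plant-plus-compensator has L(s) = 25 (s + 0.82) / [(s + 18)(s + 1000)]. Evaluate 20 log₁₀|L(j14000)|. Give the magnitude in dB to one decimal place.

-55.0 dB

|j14000 + 0.82| = √(14000² + 0.82²) = 1.4e+04
|j14000 + 18| = √(14000² + 18²) = 1.4e+04
|j14000 + 1000| = √(14000² + 1000²) = 1.404e+04
|L(j14000)| = 25 × 1.4e+04 / (1.4e+04 × 1.404e+04) = 0.0017812
20 log₁₀(0.0017812) = -54.99 dB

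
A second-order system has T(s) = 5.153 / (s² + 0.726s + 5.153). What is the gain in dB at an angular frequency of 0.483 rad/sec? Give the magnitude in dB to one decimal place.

0.4 dB

|(j0.483)² + 0.726(j0.483) + 5.153| = |4.9197 + j0.35066| = 4.932
|T(j0.483)| = 5.153 / 4.932 = 1.0448
20 log₁₀(1.0448) = 0.38 dB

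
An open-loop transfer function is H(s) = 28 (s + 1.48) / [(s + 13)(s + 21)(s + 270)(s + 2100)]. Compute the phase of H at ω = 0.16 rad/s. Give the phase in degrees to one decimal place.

∠(j0.16 + 1.48) = arctan(0.16/1.48) = 6.17°
∠(j0.16 + 13) = arctan(0.16/13) = 0.71°
∠(j0.16 + 21) = arctan(0.16/21) = 0.44°
∠(j0.16 + 270) = arctan(0.16/270) = 0.03°
∠(j0.16 + 2100) = arctan(0.16/2100) = 0.00°
∠H(j0.16) = 6.17° − (0.71° + 0.44° + 0.03° + 0.00°) = 4.99°

5.0 deg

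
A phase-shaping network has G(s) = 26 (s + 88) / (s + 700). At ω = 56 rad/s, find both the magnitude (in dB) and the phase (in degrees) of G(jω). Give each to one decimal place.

|j56 + 88| = √(56² + 88²) = 104.3
|j56 + 700| = √(56² + 700²) = 702.2
|G(j56)| = 26 × 104.3 / 702.2 = 3.8619
20 log₁₀(3.8619) = 11.74 dB
∠(j56 + 88) = arctan(56/88) = 32.47°
∠(j56 + 700) = arctan(56/700) = 4.57°
∠G(j56) = 32.47° − 4.57° = 27.90°

|G| = 11.7 dB, ∠G = 27.9°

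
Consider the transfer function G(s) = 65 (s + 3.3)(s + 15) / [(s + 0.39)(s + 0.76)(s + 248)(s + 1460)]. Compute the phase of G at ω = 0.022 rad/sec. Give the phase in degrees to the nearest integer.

-4°

∠(j0.022 + 3.3) = arctan(0.022/3.3) = 0.38°
∠(j0.022 + 15) = arctan(0.022/15) = 0.08°
∠(j0.022 + 0.39) = arctan(0.022/0.39) = 3.23°
∠(j0.022 + 0.76) = arctan(0.022/0.76) = 1.66°
∠(j0.022 + 248) = arctan(0.022/248) = 0.01°
∠(j0.022 + 1460) = arctan(0.022/1460) = 0.00°
∠G(j0.022) = 0.38° + 0.08° − (3.23° + 1.66° + 0.01° + 0.00°) = -4.43°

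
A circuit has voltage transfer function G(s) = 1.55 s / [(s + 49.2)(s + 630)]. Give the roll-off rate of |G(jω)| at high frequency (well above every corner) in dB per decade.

-20 dB/decade

With 1 zero and 2 poles, the high-frequency asymptotic slope is 20 × (1 − 2) = -20 dB/decade.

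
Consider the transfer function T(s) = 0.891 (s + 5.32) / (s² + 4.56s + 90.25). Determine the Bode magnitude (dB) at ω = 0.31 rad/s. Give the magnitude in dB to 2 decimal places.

-25.57 dB

|j0.31 + 5.32| = √(0.31² + 5.32²) = 5.329
|(j0.31)² + 4.56(j0.31) + 90.25| = |90.154 + j1.4136| = 90.16
|T(j0.31)| = 0.891 × 5.329 / 90.16 = 0.052661
20 log₁₀(0.052661) = -25.570 dB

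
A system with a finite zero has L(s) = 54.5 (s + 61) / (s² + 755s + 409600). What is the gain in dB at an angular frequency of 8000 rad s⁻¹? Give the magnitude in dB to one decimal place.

-43.3 dB

|j8000 + 61| = √(8000² + 61²) = 8000
|(j8000)² + 755(j8000) + 409600| = |-6.359e+07 + j6.04e+06| = 6.388e+07
|L(j8000)| = 54.5 × 8000 / 6.388e+07 = 0.0068259
20 log₁₀(0.0068259) = -43.32 dB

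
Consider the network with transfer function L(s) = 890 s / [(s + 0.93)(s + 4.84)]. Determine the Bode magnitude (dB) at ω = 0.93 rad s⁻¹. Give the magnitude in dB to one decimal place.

42.1 dB

|j0.93| = 0.93
|j0.93 + 0.93| = √(0.93² + 0.93²) = 1.315
|j0.93 + 4.84| = √(0.93² + 4.84²) = 4.929
|L(j0.93)| = 890 × 0.93 / (1.315 × 4.929) = 127.69
20 log₁₀(127.69) = 42.12 dB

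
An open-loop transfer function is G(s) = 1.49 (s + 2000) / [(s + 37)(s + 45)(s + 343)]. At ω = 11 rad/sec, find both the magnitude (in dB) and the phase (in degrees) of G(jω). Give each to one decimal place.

|j11 + 2000| = √(11² + 2000²) = 2000
|j11 + 37| = √(11² + 37²) = 38.6
|j11 + 45| = √(11² + 45²) = 46.32
|j11 + 343| = √(11² + 343²) = 343.2
|G(j11)| = 1.49 × 2000 / (38.6 × 46.32 × 343.2) = 0.0048562
20 log₁₀(0.0048562) = -46.27 dB
∠(j11 + 2000) = arctan(11/2000) = 0.32°
∠(j11 + 37) = arctan(11/37) = 16.56°
∠(j11 + 45) = arctan(11/45) = 13.74°
∠(j11 + 343) = arctan(11/343) = 1.84°
∠G(j11) = 0.32° − (16.56° + 13.74° + 1.84°) = -31.82°

|G| = -46.3 dB, ∠G = -31.8°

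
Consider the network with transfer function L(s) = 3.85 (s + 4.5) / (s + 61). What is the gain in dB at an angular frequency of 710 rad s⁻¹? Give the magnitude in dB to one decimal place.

11.7 dB

|j710 + 4.5| = √(710² + 4.5²) = 710
|j710 + 61| = √(710² + 61²) = 712.6
|L(j710)| = 3.85 × 710 / 712.6 = 3.8359
20 log₁₀(3.8359) = 11.68 dB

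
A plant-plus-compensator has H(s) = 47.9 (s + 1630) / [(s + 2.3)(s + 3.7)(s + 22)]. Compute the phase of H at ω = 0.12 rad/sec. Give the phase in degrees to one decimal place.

-5.2°

∠(j0.12 + 1630) = arctan(0.12/1630) = 0.00°
∠(j0.12 + 2.3) = arctan(0.12/2.3) = 2.99°
∠(j0.12 + 3.7) = arctan(0.12/3.7) = 1.86°
∠(j0.12 + 22) = arctan(0.12/22) = 0.31°
∠H(j0.12) = 0.00° − (2.99° + 1.86° + 0.31°) = -5.15°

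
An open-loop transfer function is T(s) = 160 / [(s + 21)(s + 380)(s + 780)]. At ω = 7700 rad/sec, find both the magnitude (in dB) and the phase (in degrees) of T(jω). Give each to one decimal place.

|j7700 + 21| = √(7700² + 21²) = 7700
|j7700 + 380| = √(7700² + 380²) = 7709
|j7700 + 780| = √(7700² + 780²) = 7739
|T(j7700)| = 160 / (7700 × 7709 × 7739) = 3.4826e-10
20 log₁₀(3.4826e-10) = -189.16 dB
∠(j7700 + 21) = arctan(7700/21) = 89.84°
∠(j7700 + 380) = arctan(7700/380) = 87.17°
∠(j7700 + 780) = arctan(7700/780) = 84.22°
∠T(j7700) = − (89.84° + 87.17° + 84.22°) = -261.23°

|T| = -189.2 dB, ∠T = -261.2 deg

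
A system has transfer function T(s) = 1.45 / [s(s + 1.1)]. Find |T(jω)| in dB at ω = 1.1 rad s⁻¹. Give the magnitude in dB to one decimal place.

-1.4 dB

|j1.1 + 1.1| = √(1.1² + 1.1²) = 1.556
|j1.1| = 1.1
|T(j1.1)| = 1.45 / (1.556 × 1.1) = 0.84736
20 log₁₀(0.84736) = -1.44 dB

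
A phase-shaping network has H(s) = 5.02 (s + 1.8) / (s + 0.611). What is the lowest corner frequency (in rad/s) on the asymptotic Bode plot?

Break frequencies occur at each pole and zero magnitude: 0.611 rad/s, 1.8 rad/s.
The lowest is 0.611 rad/s.

0.611 rad/s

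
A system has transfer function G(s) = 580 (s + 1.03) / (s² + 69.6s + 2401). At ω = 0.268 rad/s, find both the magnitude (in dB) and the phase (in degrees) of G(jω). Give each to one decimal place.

|G| = -11.8 dB, ∠G = 14.1°

|j0.268 + 1.03| = √(0.268² + 1.03²) = 1.064
|(j0.268)² + 69.6(j0.268) + 2401| = |2400.9 + j18.653| = 2401
|G(j0.268)| = 580 × 1.064 / 2401 = 0.2571
20 log₁₀(0.2571) = -11.80 dB
∠(j0.268 + 1.03) = arctan(0.268/1.03) = 14.58°
∠[(j0.268)² + 69.6(j0.268) + 2401] = ∠[2400.9 + j18.653] = 0.45°
∠G(j0.268) = 14.58° − 0.45° = 14.14°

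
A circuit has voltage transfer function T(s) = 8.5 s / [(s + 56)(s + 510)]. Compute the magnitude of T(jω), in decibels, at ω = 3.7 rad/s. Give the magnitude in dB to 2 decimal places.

-59.18 dB

|j3.7| = 3.7
|j3.7 + 56| = √(3.7² + 56²) = 56.12
|j3.7 + 510| = √(3.7² + 510²) = 510
|T(j3.7)| = 8.5 × 3.7 / (56.12 × 510) = 0.0010988
20 log₁₀(0.0010988) = -59.182 dB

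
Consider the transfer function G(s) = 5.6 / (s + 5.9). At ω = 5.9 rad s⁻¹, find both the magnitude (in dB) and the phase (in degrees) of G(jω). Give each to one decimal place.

|j5.9 + 5.9| = √(5.9² + 5.9²) = 8.344
|G(j5.9)| = 5.6 / 8.344 = 0.67115
20 log₁₀(0.67115) = -3.46 dB
∠(j5.9 + 5.9) = arctan(5.9/5.9) = 45.00°
∠G(j5.9) = −45.00° = -45.00°

|G| = -3.5 dB, ∠G = -45.0°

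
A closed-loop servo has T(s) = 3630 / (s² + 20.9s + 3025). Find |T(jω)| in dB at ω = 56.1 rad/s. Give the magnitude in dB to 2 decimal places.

9.77 dB

|(j56.1)² + 20.9(j56.1) + 3025| = |-122.21 + j1172.5| = 1179
|T(j56.1)| = 3630 / 1179 = 3.0793
20 log₁₀(3.0793) = 9.769 dB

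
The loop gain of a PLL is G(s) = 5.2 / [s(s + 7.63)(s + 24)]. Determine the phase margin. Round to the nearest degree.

Gain crossover: |G(jω)| = 1 at ω ≈ 0.0284 rad s⁻¹.
∠G(j0.0284) = −90° − arctan(0.0284/7.63) − arctan(0.0284/24) ≈ -90.28°
PM = 180° + (-90.28°) = 89.72°

90°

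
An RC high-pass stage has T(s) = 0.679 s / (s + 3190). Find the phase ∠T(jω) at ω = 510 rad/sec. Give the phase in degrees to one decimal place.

80.9°

∠(j510) = 90.00°
∠(j510 + 3190) = arctan(510/3190) = 9.08°
∠T(j510) = 90.00° − 9.08° = 80.92°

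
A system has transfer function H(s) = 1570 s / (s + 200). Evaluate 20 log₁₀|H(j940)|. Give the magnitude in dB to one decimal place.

63.7 dB

|j940| = 940
|j940 + 200| = √(940² + 200²) = 961
|H(j940)| = 1570 × 940 / 961 = 1535.6
20 log₁₀(1535.6) = 63.73 dB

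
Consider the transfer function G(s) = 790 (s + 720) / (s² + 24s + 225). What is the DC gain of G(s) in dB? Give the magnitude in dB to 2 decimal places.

G(0) = 790 × 720 / 225 = 2528
20 log₁₀(2528) = 68.056 dB

68.06 dB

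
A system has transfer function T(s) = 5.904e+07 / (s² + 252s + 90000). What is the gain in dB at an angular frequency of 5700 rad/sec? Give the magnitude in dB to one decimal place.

5.2 dB

|(j5700)² + 252(j5700) + 90000| = |-3.24e+07 + j1.4364e+06| = 3.243e+07
|T(j5700)| = 5.904e+07 / 3.243e+07 = 1.8204
20 log₁₀(1.8204) = 5.20 dB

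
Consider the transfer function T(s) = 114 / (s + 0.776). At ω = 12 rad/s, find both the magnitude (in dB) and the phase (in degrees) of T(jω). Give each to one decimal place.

|j12 + 0.776| = √(12² + 0.776²) = 12.03
|T(j12)| = 114 / 12.03 = 9.4802
20 log₁₀(9.4802) = 19.54 dB
∠(j12 + 0.776) = arctan(12/0.776) = 86.30°
∠T(j12) = −86.30° = -86.30°

|T| = 19.5 dB, ∠T = -86.3 deg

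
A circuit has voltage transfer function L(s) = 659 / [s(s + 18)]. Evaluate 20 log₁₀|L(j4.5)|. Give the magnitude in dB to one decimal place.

17.9 dB

|j4.5 + 18| = √(4.5² + 18²) = 18.55
|j4.5| = 4.5
|L(j4.5)| = 659 / (18.55 × 4.5) = 7.8929
20 log₁₀(7.8929) = 17.94 dB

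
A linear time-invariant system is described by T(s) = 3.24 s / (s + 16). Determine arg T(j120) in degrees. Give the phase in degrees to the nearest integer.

8°

∠(j120) = 90.00°
∠(j120 + 16) = arctan(120/16) = 82.41°
∠T(j120) = 90.00° − 82.41° = 7.59°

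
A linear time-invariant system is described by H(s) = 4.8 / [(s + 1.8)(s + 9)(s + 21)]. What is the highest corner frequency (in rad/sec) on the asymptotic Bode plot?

Break frequencies occur at each pole and zero magnitude: 1.8 rad/sec, 9 rad/sec, 21 rad/sec.
The highest is 21 rad/sec.

21 rad/sec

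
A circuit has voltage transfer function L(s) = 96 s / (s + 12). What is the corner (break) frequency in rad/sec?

The single real pole at s = −12 gives a corner at ω = 12 rad/sec.

12 rad/sec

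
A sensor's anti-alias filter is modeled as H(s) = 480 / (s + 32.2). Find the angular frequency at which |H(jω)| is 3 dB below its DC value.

32.2 rad/s

For a single-pole low-pass, the −3 dB point is at the pole: ω = 32.2 rad/s.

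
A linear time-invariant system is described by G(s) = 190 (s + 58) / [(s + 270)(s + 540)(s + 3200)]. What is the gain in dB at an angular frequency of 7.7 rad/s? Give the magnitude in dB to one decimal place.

|j7.7 + 58| = √(7.7² + 58²) = 58.51
|j7.7 + 270| = √(7.7² + 270²) = 270.1
|j7.7 + 540| = √(7.7² + 540²) = 540.1
|j7.7 + 3200| = √(7.7² + 3200²) = 3200
|G(j7.7)| = 190 × 58.51 / (270.1 × 540.1 × 3200) = 2.3815e-05
20 log₁₀(2.3815e-05) = -92.46 dB

-92.5 dB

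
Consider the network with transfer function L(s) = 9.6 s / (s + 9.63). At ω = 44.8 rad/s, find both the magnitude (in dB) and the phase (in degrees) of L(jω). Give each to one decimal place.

|j44.8| = 44.8
|j44.8 + 9.63| = √(44.8² + 9.63²) = 45.82
|L(j44.8)| = 9.6 × 44.8 / 45.82 = 9.3856
20 log₁₀(9.3856) = 19.45 dB
∠(j44.8) = 90.00°
∠(j44.8 + 9.63) = arctan(44.8/9.63) = 77.87°
∠L(j44.8) = 90.00° − 77.87° = 12.13°

|L| = 19.4 dB, ∠L = 12.1°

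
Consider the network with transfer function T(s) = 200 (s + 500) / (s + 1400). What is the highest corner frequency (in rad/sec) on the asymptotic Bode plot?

Break frequencies occur at each pole and zero magnitude: 500 rad/sec, 1400 rad/sec.
The highest is 1400 rad/sec.

1400 rad/sec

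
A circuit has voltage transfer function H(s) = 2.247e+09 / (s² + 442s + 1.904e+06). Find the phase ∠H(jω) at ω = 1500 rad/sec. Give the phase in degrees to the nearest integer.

∠[(j1500)² + 442(j1500) + 1.904e+06] = ∠[-3.46e+05 + j6.63e+05] = 117.56°
∠H(j1500) = −117.56° = -117.56°

-118°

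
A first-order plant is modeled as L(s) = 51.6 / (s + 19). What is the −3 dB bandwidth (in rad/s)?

For a single-pole low-pass, the −3 dB point is at the pole: ω = 19 rad/s.

19 rad/s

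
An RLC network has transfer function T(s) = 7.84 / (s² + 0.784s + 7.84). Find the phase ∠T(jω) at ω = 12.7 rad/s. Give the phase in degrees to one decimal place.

-176.3 deg

∠[(j12.7)² + 0.784(j12.7) + 7.84] = ∠[-153.45 + j9.9568] = 176.29°
∠T(j12.7) = −176.29° = -176.29°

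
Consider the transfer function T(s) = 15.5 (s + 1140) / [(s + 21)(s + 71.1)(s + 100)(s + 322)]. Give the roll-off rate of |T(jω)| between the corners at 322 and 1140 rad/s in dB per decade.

In this band the factors already past their corner are: pole at 21, pole at 71.1, pole at 100, pole at 322; net slope = -80 dB/decade.

-80 dB/decade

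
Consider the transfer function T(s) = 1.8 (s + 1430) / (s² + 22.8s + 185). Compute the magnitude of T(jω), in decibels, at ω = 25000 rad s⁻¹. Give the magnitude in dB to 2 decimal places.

-82.84 dB

|j25000 + 1430| = √(25000² + 1430²) = 2.504e+04
|(j25000)² + 22.8(j25000) + 185| = |-6.25e+08 + j5.7e+05| = 6.25e+08
|T(j25000)| = 1.8 × 2.504e+04 / 6.25e+08 = 7.2118e-05
20 log₁₀(7.2118e-05) = -82.839 dB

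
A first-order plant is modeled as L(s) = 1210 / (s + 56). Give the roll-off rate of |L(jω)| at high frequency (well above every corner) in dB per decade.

With 0 zeros and 1 pole, the high-frequency asymptotic slope is 20 × (0 − 1) = -20 dB/decade.

-20 dB/decade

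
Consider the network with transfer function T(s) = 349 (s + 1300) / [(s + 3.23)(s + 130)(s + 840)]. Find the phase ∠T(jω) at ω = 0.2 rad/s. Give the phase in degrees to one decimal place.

-3.6 deg

∠(j0.2 + 1300) = arctan(0.2/1300) = 0.01°
∠(j0.2 + 3.23) = arctan(0.2/3.23) = 3.54°
∠(j0.2 + 130) = arctan(0.2/130) = 0.09°
∠(j0.2 + 840) = arctan(0.2/840) = 0.01°
∠T(j0.2) = 0.01° − (3.54° + 0.09° + 0.01°) = -3.64°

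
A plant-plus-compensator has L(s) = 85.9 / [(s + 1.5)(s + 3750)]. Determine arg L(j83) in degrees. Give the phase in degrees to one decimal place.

∠(j83 + 1.5) = arctan(83/1.5) = 88.96°
∠(j83 + 3750) = arctan(83/3750) = 1.27°
∠L(j83) = − (88.96° + 1.27°) = -90.23°

-90.2°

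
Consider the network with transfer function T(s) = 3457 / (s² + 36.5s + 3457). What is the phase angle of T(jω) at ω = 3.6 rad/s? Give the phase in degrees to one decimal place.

-2.2°

∠[(j3.6)² + 36.5(j3.6) + 3457] = ∠[3444 + j131.4] = 2.18°
∠T(j3.6) = −2.18° = -2.18°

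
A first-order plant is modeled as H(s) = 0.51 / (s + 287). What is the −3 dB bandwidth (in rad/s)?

For a single-pole low-pass, the −3 dB point is at the pole: ω = 287 rad/s.

287 rad/s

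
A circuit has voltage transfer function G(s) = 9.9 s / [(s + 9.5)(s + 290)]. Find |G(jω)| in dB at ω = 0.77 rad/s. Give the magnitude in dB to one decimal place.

|j0.77| = 0.77
|j0.77 + 9.5| = √(0.77² + 9.5²) = 9.531
|j0.77 + 290| = √(0.77² + 290²) = 290
|G(j0.77)| = 9.9 × 0.77 / (9.531 × 290) = 0.0027579
20 log₁₀(0.0027579) = -51.19 dB

-51.2 dB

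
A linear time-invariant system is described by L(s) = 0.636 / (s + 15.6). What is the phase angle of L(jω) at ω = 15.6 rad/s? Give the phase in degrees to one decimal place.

-45.0 deg

∠(j15.6 + 15.6) = arctan(15.6/15.6) = 45.00°
∠L(j15.6) = −45.00° = -45.00°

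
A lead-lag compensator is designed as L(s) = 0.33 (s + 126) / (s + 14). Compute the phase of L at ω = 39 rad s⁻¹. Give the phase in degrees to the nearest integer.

-53°

∠(j39 + 126) = arctan(39/126) = 17.20°
∠(j39 + 14) = arctan(39/14) = 70.25°
∠L(j39) = 17.20° − 70.25° = -53.05°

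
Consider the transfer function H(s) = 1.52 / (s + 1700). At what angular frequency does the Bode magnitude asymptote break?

1700 rad/s

The single real pole at s = −1700 gives a corner at ω = 1700 rad/s.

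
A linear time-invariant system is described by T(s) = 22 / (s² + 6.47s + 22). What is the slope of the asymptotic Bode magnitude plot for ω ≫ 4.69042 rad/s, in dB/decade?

With 0 zeros and 2 poles, the high-frequency asymptotic slope is 20 × (0 − 2) = -40 dB/decade.

-40 dB/decade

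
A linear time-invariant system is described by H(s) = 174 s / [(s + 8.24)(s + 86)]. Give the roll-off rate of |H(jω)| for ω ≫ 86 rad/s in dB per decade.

With 1 zero and 2 poles, the high-frequency asymptotic slope is 20 × (1 − 2) = -20 dB/decade.

-20 dB/decade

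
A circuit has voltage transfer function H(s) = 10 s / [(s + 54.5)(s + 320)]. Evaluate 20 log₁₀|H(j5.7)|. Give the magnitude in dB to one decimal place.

|j5.7| = 5.7
|j5.7 + 54.5| = √(5.7² + 54.5²) = 54.8
|j5.7 + 320| = √(5.7² + 320²) = 320.1
|H(j5.7)| = 10 × 5.7 / (54.8 × 320.1) = 0.0032501
20 log₁₀(0.0032501) = -49.76 dB

-49.8 dB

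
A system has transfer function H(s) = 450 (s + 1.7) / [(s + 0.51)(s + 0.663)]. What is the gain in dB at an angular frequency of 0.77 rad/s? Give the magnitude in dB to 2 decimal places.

|j0.77 + 1.7| = √(0.77² + 1.7²) = 1.866
|j0.77 + 0.51| = √(0.77² + 0.51²) = 0.9236
|j0.77 + 0.663| = √(0.77² + 0.663²) = 1.016
|H(j0.77)| = 450 × 1.866 / (0.9236 × 1.016) = 894.89
20 log₁₀(894.89) = 59.035 dB

59.04 dB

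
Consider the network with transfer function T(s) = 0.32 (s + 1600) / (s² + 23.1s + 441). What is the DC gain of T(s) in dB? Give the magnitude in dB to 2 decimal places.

1.30 dB

T(0) = 0.32 × 1600 / 441 = 1.161
20 log₁₀(1.161) = 1.297 dB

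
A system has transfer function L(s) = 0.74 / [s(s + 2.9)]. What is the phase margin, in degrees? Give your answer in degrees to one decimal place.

85.0°

Gain crossover: |L(jω)| = 1 at ω ≈ 0.254 rad s⁻¹.
∠L(j0.254) = −90° − arctan(0.254/2.9) ≈ -95.01°
PM = 180° + (-95.01°) = 84.99°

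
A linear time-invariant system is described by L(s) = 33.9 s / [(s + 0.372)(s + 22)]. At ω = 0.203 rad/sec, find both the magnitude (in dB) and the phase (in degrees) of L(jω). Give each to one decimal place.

|j0.203| = 0.203
|j0.203 + 0.372| = √(0.203² + 0.372²) = 0.4238
|j0.203 + 22| = √(0.203² + 22²) = 22
|L(j0.203)| = 33.9 × 0.203 / (0.4238 × 22) = 0.73809
20 log₁₀(0.73809) = -2.64 dB
∠(j0.203) = 90.00°
∠(j0.203 + 0.372) = arctan(0.203/0.372) = 28.62°
∠(j0.203 + 22) = arctan(0.203/22) = 0.53°
∠L(j0.203) = 90.00° − (28.62° + 0.53°) = 60.85°

|L| = -2.6 dB, ∠L = 60.9 deg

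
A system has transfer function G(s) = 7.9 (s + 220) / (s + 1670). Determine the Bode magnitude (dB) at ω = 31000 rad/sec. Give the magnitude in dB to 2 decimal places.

|j31000 + 220| = √(31000² + 220²) = 3.1e+04
|j31000 + 1670| = √(31000² + 1670²) = 3.104e+04
|G(j31000)| = 7.9 × 3.1e+04 / 3.104e+04 = 7.8888
20 log₁₀(7.8888) = 17.940 dB

17.94 dB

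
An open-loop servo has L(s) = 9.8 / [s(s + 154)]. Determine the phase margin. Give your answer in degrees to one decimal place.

Gain crossover: |L(jω)| = 1 at ω ≈ 0.0636 rad/s.
∠L(j0.0636) = −90° − arctan(0.0636/154) ≈ -90.02°
PM = 180° + (-90.02°) = 89.98°

90.0°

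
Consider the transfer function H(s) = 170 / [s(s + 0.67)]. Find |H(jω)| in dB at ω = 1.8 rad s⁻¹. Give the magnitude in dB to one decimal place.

|j1.8 + 0.67| = √(1.8² + 0.67²) = 1.921
|j1.8| = 1.8
|H(j1.8)| = 170 / (1.921 × 1.8) = 49.173
20 log₁₀(49.173) = 33.83 dB

33.8 dB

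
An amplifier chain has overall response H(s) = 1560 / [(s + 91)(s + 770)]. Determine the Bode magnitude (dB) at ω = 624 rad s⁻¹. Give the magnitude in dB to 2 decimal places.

-52.05 dB

|j624 + 91| = √(624² + 91²) = 630.6
|j624 + 770| = √(624² + 770²) = 991.1
|H(j624)| = 1560 / (630.6 × 991.1) = 0.0024961
20 log₁₀(0.0024961) = -52.055 dB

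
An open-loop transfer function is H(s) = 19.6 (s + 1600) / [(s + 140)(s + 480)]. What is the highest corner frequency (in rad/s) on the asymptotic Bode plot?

Break frequencies occur at each pole and zero magnitude: 140 rad/s, 480 rad/s, 1600 rad/s.
The highest is 1600 rad/s.

1600 rad/s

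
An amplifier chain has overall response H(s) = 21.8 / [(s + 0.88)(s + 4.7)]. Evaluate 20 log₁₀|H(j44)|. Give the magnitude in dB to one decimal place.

-39.0 dB

|j44 + 0.88| = √(44² + 0.88²) = 44.01
|j44 + 4.7| = √(44² + 4.7²) = 44.25
|H(j44)| = 21.8 / (44.01 × 44.25) = 0.011194
20 log₁₀(0.011194) = -39.02 dB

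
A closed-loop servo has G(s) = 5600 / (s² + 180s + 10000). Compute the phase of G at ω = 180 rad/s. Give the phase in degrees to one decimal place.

-124.7 deg

∠[(j180)² + 180(j180) + 10000] = ∠[-22400 + j32400] = 124.66°
∠G(j180) = −124.66° = -124.66°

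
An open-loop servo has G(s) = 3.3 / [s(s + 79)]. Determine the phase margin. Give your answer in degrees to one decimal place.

Gain crossover: |G(jω)| = 1 at ω ≈ 0.0418 rad s⁻¹.
∠G(j0.0418) = −90° − arctan(0.0418/79) ≈ -90.03°
PM = 180° + (-90.03°) = 89.97°

90.0°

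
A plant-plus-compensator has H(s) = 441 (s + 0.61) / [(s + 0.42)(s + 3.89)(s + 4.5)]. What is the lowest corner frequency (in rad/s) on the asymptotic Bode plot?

Break frequencies occur at each pole and zero magnitude: 0.42 rad/s, 0.61 rad/s, 3.89 rad/s, 4.5 rad/s.
The lowest is 0.42 rad/s.

0.42 rad/s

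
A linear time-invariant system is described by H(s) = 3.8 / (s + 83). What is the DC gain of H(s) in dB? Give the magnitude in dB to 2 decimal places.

-26.79 dB

H(0) = 3.8 / 83 = 0.045783
20 log₁₀(0.045783) = -26.786 dB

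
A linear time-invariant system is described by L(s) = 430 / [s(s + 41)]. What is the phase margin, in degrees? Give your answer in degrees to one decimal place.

76.1°

Gain crossover: |L(jω)| = 1 at ω ≈ 10.2 rad s⁻¹.
∠L(j10.2) = −90° − arctan(10.2/41) ≈ -103.94°
PM = 180° + (-103.94°) = 76.06°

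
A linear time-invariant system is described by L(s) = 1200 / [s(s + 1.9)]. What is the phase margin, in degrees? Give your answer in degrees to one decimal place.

Gain crossover: |L(jω)| = 1 at ω ≈ 34.6 rad/s.
∠L(j34.6) = −90° − arctan(34.6/1.9) ≈ -176.86°
PM = 180° + (-176.86°) = 3.14°

3.1°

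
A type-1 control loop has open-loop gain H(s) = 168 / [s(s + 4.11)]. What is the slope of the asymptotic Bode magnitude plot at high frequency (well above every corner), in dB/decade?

With 0 zeros and 2 poles, the high-frequency asymptotic slope is 20 × (0 − 2) = -40 dB/decade.

-40 dB/decade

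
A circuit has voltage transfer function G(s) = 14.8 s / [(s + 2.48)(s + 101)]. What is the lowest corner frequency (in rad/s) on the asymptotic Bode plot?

Break frequencies occur at each pole and zero magnitude: 2.48 rad/s, 101 rad/s.
The lowest is 2.48 rad/s.

2.48 rad/s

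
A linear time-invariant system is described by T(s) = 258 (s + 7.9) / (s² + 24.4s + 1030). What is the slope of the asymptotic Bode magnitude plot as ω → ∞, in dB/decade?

-20 dB/decade

With 1 zero and 2 poles, the high-frequency asymptotic slope is 20 × (1 − 2) = -20 dB/decade.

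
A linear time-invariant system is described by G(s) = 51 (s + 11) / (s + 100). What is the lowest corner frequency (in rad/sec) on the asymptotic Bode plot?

11 rad/sec

Break frequencies occur at each pole and zero magnitude: 11 rad/sec, 100 rad/sec.
The lowest is 11 rad/sec.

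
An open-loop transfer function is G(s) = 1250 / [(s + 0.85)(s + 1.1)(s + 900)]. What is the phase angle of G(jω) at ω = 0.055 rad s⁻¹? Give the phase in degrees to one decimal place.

∠(j0.055 + 0.85) = arctan(0.055/0.85) = 3.70°
∠(j0.055 + 1.1) = arctan(0.055/1.1) = 2.86°
∠(j0.055 + 900) = arctan(0.055/900) = 0.00°
∠G(j0.055) = − (3.70° + 2.86° + 0.00°) = -6.57°

-6.6 deg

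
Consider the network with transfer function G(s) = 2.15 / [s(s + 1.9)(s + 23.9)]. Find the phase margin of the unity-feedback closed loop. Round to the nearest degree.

Gain crossover: |G(jω)| = 1 at ω ≈ 0.0473 rad s⁻¹.
∠G(j0.0473) = −90° − arctan(0.0473/1.9) − arctan(0.0473/23.9) ≈ -91.54°
PM = 180° + (-91.54°) = 88.46°

88°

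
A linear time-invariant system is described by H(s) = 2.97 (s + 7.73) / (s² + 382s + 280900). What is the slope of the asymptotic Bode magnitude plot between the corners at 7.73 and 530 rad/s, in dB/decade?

In this band the factors already past their corner are: zero at 7.73; net slope = 20 dB/decade.

20 dB/decade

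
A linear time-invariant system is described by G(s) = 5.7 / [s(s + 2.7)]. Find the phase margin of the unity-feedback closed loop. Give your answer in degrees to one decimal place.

Gain crossover: |G(jω)| = 1 at ω ≈ 1.77 rad/s.
∠G(j1.77) = −90° − arctan(1.77/2.7) ≈ -123.20°
PM = 180° + (-123.20°) = 56.80°

56.8°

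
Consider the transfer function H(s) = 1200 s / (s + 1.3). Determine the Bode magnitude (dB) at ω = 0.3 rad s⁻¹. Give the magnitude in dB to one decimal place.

|j0.3| = 0.3
|j0.3 + 1.3| = √(0.3² + 1.3²) = 1.334
|H(j0.3)| = 1200 × 0.3 / 1.334 = 269.83
20 log₁₀(269.83) = 48.62 dB

48.6 dB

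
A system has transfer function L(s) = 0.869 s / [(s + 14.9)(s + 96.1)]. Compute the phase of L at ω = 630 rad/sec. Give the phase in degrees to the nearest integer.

-80°

∠(j630) = 90.00°
∠(j630 + 14.9) = arctan(630/14.9) = 88.65°
∠(j630 + 96.1) = arctan(630/96.1) = 81.33°
∠L(j630) = 90.00° − (88.65° + 81.33°) = -79.97°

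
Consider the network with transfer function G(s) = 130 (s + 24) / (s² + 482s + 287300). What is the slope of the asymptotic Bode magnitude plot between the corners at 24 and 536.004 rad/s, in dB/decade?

In this band the factors already past their corner are: zero at 24; net slope = 20 dB/decade.

20 dB/decade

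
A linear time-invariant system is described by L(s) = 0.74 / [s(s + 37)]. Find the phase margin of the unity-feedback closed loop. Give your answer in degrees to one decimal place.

Gain crossover: |L(jω)| = 1 at ω ≈ 0.02 rad/s.
∠L(j0.02) = −90° − arctan(0.02/37) ≈ -90.03°
PM = 180° + (-90.03°) = 89.97°

90.0°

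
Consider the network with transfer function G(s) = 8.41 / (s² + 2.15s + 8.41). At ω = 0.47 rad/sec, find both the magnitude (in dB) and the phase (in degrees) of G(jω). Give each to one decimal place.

|G| = 0.2 dB, ∠G = -7.0°

|(j0.47)² + 2.15(j0.47) + 8.41| = |8.1891 + j1.0105| = 8.251
|G(j0.47)| = 8.41 / 8.251 = 1.0192
20 log₁₀(1.0192) = 0.17 dB
∠[(j0.47)² + 2.15(j0.47) + 8.41] = ∠[8.1891 + j1.0105] = 7.03°
∠G(j0.47) = −7.03° = -7.03°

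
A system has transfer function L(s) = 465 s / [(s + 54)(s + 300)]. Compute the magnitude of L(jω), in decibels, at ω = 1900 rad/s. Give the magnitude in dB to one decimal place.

|j1900| = 1900
|j1900 + 54| = √(1900² + 54²) = 1901
|j1900 + 300| = √(1900² + 300²) = 1924
|L(j1900)| = 465 × 1900 / (1901 × 1924) = 0.24164
20 log₁₀(0.24164) = -12.34 dB

-12.3 dB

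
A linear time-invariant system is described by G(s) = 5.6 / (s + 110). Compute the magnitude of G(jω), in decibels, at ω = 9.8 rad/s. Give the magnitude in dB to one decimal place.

-25.9 dB

|j9.8 + 110| = √(9.8² + 110²) = 110.4
|G(j9.8)| = 5.6 / 110.4 = 0.050708
20 log₁₀(0.050708) = -25.90 dB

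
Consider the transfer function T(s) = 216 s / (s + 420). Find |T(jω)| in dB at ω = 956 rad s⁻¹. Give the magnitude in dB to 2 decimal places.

45.92 dB

|j956| = 956
|j956 + 420| = √(956² + 420²) = 1044
|T(j956)| = 216 × 956 / 1044 = 197.76
20 log₁₀(197.76) = 45.923 dB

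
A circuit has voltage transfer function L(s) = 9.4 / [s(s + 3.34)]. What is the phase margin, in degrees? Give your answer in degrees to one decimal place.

Gain crossover: |L(jω)| = 1 at ω ≈ 2.31 rad/sec.
∠L(j2.31) = −90° − arctan(2.31/3.34) ≈ -124.71°
PM = 180° + (-124.71°) = 55.29°

55.3 deg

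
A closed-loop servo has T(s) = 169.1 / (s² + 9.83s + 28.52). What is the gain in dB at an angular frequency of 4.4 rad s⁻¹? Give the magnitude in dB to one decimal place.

11.7 dB

|(j4.4)² + 9.83(j4.4) + 28.52| = |9.16 + j43.252| = 44.21
|T(j4.4)| = 169.1 / 44.21 = 3.8248
20 log₁₀(3.8248) = 11.65 dB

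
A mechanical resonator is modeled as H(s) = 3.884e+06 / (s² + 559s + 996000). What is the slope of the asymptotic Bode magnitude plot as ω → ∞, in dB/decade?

-40 dB/decade

With 0 zeros and 2 poles, the high-frequency asymptotic slope is 20 × (0 − 2) = -40 dB/decade.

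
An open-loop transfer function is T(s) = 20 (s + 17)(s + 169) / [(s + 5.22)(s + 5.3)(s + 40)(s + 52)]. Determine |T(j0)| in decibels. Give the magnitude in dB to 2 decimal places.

-0.01 dB

T(0) = 20 × 17 × 169 / (5.22 × 5.3 × 40 × 52) = 0.99852
20 log₁₀(0.99852) = -0.013 dB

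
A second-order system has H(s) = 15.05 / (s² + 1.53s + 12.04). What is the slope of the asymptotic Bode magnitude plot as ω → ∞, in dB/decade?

With 0 zeros and 2 poles, the high-frequency asymptotic slope is 20 × (0 − 2) = -40 dB/decade.

-40 dB/decade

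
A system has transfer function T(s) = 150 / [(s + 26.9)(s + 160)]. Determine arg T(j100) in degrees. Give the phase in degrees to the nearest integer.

-107°

∠(j100 + 26.9) = arctan(100/26.9) = 74.94°
∠(j100 + 160) = arctan(100/160) = 32.01°
∠T(j100) = − (74.94° + 32.01°) = -106.95°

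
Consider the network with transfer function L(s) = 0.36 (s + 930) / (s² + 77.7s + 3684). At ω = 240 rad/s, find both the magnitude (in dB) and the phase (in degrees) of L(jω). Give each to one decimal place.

|j240 + 930| = √(240² + 930²) = 960.5
|(j240)² + 77.7(j240) + 3684| = |-53916 + j18648| = 5.705e+04
|L(j240)| = 0.36 × 960.5 / 5.705e+04 = 0.0060608
20 log₁₀(0.0060608) = -44.35 dB
∠(j240 + 930) = arctan(240/930) = 14.47°
∠[(j240)² + 77.7(j240) + 3684] = ∠[-53916 + j18648] = 160.92°
∠L(j240) = 14.47° − 160.92° = -146.45°

|L| = -44.3 dB, ∠L = -146.5°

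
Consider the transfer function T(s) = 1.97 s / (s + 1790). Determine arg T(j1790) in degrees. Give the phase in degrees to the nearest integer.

45°

∠(j1790) = 90.00°
∠(j1790 + 1790) = arctan(1790/1790) = 45.00°
∠T(j1790) = 90.00° − 45.00° = 45.00°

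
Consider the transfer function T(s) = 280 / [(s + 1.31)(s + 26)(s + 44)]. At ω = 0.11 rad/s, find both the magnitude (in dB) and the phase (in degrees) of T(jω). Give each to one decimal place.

|j0.11 + 1.31| = √(0.11² + 1.31²) = 1.315
|j0.11 + 26| = √(0.11² + 26²) = 26
|j0.11 + 44| = √(0.11² + 44²) = 44
|T(j0.11)| = 280 / (1.315 × 26 × 44) = 0.18618
20 log₁₀(0.18618) = -14.60 dB
∠(j0.11 + 1.31) = arctan(0.11/1.31) = 4.80°
∠(j0.11 + 26) = arctan(0.11/26) = 0.24°
∠(j0.11 + 44) = arctan(0.11/44) = 0.14°
∠T(j0.11) = − (4.80° + 0.24° + 0.14°) = -5.19°

|T| = -14.6 dB, ∠T = -5.2°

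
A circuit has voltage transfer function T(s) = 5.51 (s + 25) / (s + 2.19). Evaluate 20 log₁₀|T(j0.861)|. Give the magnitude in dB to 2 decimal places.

35.35 dB

|j0.861 + 25| = √(0.861² + 25²) = 25.01
|j0.861 + 2.19| = √(0.861² + 2.19²) = 2.353
|T(j0.861)| = 5.51 × 25.01 / 2.353 = 58.573
20 log₁₀(58.573) = 35.354 dB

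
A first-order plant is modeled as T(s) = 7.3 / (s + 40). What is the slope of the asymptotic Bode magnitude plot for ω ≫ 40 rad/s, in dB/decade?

With 0 zeros and 1 pole, the high-frequency asymptotic slope is 20 × (0 − 1) = -20 dB/decade.

-20 dB/decade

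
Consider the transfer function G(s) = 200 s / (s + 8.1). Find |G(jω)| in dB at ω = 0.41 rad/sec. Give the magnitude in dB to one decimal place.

|j0.41| = 0.41
|j0.41 + 8.1| = √(0.41² + 8.1²) = 8.11
|G(j0.41)| = 200 × 0.41 / 8.11 = 10.111
20 log₁₀(10.111) = 20.10 dB

20.1 dB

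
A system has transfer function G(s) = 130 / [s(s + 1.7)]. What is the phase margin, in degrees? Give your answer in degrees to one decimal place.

8.5°

Gain crossover: |G(jω)| = 1 at ω ≈ 11.3 rad/s.
∠G(j11.3) = −90° − arctan(11.3/1.7) ≈ -171.47°
PM = 180° + (-171.47°) = 8.53°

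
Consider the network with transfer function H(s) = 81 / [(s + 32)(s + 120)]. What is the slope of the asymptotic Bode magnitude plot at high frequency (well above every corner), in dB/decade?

-40 dB/decade

With 0 zeros and 2 poles, the high-frequency asymptotic slope is 20 × (0 − 2) = -40 dB/decade.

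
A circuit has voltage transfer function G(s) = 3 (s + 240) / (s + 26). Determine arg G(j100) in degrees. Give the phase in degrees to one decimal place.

∠(j100 + 240) = arctan(100/240) = 22.62°
∠(j100 + 26) = arctan(100/26) = 75.43°
∠G(j100) = 22.62° − 75.43° = -52.81°

-52.8°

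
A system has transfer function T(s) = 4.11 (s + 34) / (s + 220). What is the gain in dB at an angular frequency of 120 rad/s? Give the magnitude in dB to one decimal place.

|j120 + 34| = √(120² + 34²) = 124.7
|j120 + 220| = √(120² + 220²) = 250.6
|T(j120)| = 4.11 × 124.7 / 250.6 = 2.0456
20 log₁₀(2.0456) = 6.22 dB

6.2 dB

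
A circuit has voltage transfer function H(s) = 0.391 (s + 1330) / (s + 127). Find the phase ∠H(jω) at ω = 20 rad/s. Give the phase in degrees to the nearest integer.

-8°

∠(j20 + 1330) = arctan(20/1330) = 0.86°
∠(j20 + 127) = arctan(20/127) = 8.95°
∠H(j20) = 0.86° − 8.95° = -8.09°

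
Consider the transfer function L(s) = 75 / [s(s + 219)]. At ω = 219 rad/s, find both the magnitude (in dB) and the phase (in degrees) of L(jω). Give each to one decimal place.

|j219 + 219| = √(219² + 219²) = 309.7
|j219| = 219
|L(j219)| = 75 / (309.7 × 219) = 0.0011058
20 log₁₀(0.0011058) = -59.13 dB
∠(j219 + 219) = arctan(219/219) = 45.00°
∠(j219) = 90.00°
∠L(j219) = − (45.00° + 90.00°) = -135.00°

|L| = -59.1 dB, ∠L = -135.0°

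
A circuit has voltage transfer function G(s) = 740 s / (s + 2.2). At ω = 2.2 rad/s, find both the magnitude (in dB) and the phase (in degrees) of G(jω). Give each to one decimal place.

|j2.2| = 2.2
|j2.2 + 2.2| = √(2.2² + 2.2²) = 3.111
|G(j2.2)| = 740 × 2.2 / 3.111 = 523.26
20 log₁₀(523.26) = 54.37 dB
∠(j2.2) = 90.00°
∠(j2.2 + 2.2) = arctan(2.2/2.2) = 45.00°
∠G(j2.2) = 90.00° − 45.00° = 45.00°

|G| = 54.4 dB, ∠G = 45.0 deg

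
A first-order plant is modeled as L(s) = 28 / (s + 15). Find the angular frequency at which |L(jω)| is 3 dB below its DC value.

15 rad/sec

For a single-pole low-pass, the −3 dB point is at the pole: ω = 15 rad/sec.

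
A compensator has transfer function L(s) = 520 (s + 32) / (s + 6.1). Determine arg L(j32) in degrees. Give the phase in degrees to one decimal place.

-34.2°

∠(j32 + 32) = arctan(32/32) = 45.00°
∠(j32 + 6.1) = arctan(32/6.1) = 79.21°
∠L(j32) = 45.00° − 79.21° = -34.21°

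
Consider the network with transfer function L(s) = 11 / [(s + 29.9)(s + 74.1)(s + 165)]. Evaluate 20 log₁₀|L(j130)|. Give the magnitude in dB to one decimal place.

-111.6 dB

|j130 + 29.9| = √(130² + 29.9²) = 133.4
|j130 + 74.1| = √(130² + 74.1²) = 149.6
|j130 + 165| = √(130² + 165²) = 210.1
|L(j130)| = 11 / (133.4 × 149.6 × 210.1) = 2.6235e-06
20 log₁₀(2.6235e-06) = -111.62 dB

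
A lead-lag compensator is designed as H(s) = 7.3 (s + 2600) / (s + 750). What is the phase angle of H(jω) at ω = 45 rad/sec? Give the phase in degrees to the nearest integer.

-2°

∠(j45 + 2600) = arctan(45/2600) = 0.99°
∠(j45 + 750) = arctan(45/750) = 3.43°
∠H(j45) = 0.99° − 3.43° = -2.44°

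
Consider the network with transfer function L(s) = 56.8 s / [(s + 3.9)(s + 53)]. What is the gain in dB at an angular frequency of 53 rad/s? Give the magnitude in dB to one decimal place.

-2.4 dB

|j53| = 53
|j53 + 3.9| = √(53² + 3.9²) = 53.14
|j53 + 53| = √(53² + 53²) = 74.95
|L(j53)| = 56.8 × 53 / (53.14 × 74.95) = 0.75576
20 log₁₀(0.75576) = -2.43 dB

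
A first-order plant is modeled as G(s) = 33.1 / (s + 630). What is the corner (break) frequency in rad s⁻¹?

The single real pole at s = −630 gives a corner at ω = 630 rad s⁻¹.

630 rad s⁻¹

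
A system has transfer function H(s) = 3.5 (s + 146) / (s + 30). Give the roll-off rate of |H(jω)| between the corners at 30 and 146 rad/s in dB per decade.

In this band the factors already past their corner are: pole at 30; net slope = -20 dB/decade.

-20 dB/decade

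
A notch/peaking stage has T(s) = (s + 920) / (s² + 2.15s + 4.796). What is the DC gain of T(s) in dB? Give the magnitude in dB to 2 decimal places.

T(0) = 1 × 920 / 4.796 = 191.83
20 log₁₀(191.83) = 45.658 dB

45.66 dB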